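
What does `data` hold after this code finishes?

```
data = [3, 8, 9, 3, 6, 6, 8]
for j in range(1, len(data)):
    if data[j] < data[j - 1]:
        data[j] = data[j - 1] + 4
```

j=1: 8>=3, unchanged → [3, 8, 9, 3, 6, 6, 8]
j=2: 9>=8, unchanged → [3, 8, 9, 3, 6, 6, 8]
j=3: 3<9, data[3] = 9+4 = 13 → [3, 8, 9, 13, 6, 6, 8]
j=4: 6<13, data[4] = 13+4 = 17 → [3, 8, 9, 13, 17, 6, 8]
j=5: 6<17, data[5] = 17+4 = 21 → [3, 8, 9, 13, 17, 21, 8]
j=6: 8<21, data[6] = 21+4 = 25 → [3, 8, 9, 13, 17, 21, 25]

[3, 8, 9, 13, 17, 21, 25]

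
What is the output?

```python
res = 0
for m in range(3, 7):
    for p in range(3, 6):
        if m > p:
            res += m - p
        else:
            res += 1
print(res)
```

m=3,p=3: not 3>3, res = 0+1 = 1
m=3,p=4: not 3>4, res = 1+1 = 2
m=3,p=5: not 3>5, res = 2+1 = 3
m=4,p=3: 4>3, res = 3+1 = 4
m=4,p=4: not 4>4, res = 4+1 = 5
m=4,p=5: not 4>5, res = 5+1 = 6
m=5,p=3: 5>3, res = 6+2 = 8
m=5,p=4: 5>4, res = 8+1 = 9
m=5,p=5: not 5>5, res = 9+1 = 10
m=6,p=3: 6>3, res = 10+3 = 13
m=6,p=4: 6>4, res = 13+2 = 15
m=6,p=5: 6>5, res = 15+1 = 16

16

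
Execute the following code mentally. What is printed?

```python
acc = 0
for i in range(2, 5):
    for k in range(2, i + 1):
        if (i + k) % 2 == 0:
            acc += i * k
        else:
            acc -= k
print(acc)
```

32

i=2,k=2: even sum, acc = 0+4 = 4
i=3,k=2: odd sum, acc = 4-2 = 2
i=3,k=3: even sum, acc = 2+9 = 11
i=4,k=2: even sum, acc = 11+8 = 19
i=4,k=3: odd sum, acc = 19-3 = 16
i=4,k=4: even sum, acc = 16+16 = 32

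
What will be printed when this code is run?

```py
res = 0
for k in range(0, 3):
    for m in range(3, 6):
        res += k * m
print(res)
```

36

k=0,m=3: res = 0+0 = 0
k=0,m=4: res = 0+0 = 0
k=0,m=5: res = 0+0 = 0
k=1,m=3: res = 0+3 = 3
k=1,m=4: res = 3+4 = 7
k=1,m=5: res = 7+5 = 12
k=2,m=3: res = 12+6 = 18
k=2,m=4: res = 18+8 = 26
k=2,m=5: res = 26+10 = 36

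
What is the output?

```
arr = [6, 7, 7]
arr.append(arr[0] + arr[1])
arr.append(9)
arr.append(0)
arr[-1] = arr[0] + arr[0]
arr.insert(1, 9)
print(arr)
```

[6, 9, 7, 7, 13, 9, 12]

append arr[0]+arr[1] = 6+7 = 13 → [6, 7, 7, 13]
append 9 → [6, 7, 7, 13, 9]
append 0 → [6, 7, 7, 13, 9, 0]
arr[-1] = arr[0]+arr[0] = 6+6 = 12 → [6, 7, 7, 13, 9, 12]
insert 9 at 1 → [6, 9, 7, 7, 13, 9, 12]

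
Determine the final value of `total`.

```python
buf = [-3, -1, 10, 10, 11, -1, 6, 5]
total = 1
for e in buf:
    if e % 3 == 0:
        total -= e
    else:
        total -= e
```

-36

e=-3: %3==0, total = 1-(-3) = 4
e=-1: not %3==0, total = 4-(-1) = 5
e=10: not %3==0, total = 5-10 = -5
e=10: not %3==0, total = (-5)-10 = -15
e=11: not %3==0, total = (-15)-11 = -26
e=-1: not %3==0, total = (-26)-(-1) = -25
e=6: %3==0, total = (-25)-6 = -31
e=5: not %3==0, total = (-31)-5 = -36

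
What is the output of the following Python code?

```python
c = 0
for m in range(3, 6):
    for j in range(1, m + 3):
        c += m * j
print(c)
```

m=3,j=1: c = 0+3 = 3
m=3,j=2: c = 3+6 = 9
m=3,j=3: c = 9+9 = 18
m=3,j=4: c = 18+12 = 30
m=3,j=5: c = 30+15 = 45
m=4,j=1: c = 45+4 = 49
m=4,j=2: c = 49+8 = 57
m=4,j=3: c = 57+12 = 69
m=4,j=4: c = 69+16 = 85
m=4,j=5: c = 85+20 = 105
m=4,j=6: c = 105+24 = 129
m=5,j=1: c = 129+5 = 134
m=5,j=2: c = 134+10 = 144
m=5,j=3: c = 144+15 = 159
m=5,j=4: c = 159+20 = 179
m=5,j=5: c = 179+25 = 204
m=5,j=6: c = 204+30 = 234
m=5,j=7: c = 234+35 = 269

269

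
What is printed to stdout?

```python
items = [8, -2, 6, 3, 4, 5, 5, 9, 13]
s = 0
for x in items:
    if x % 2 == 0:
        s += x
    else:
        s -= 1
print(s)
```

11

x=8: even, s = 0+8 = 8
x=-2: even, s = 8+(-2) = 6
x=6: even, s = 6+6 = 12
x=3: not even, s = 12-1 = 11
x=4: even, s = 11+4 = 15
x=5: not even, s = 15-1 = 14
x=5: not even, s = 14-1 = 13
x=9: not even, s = 13-1 = 12
x=13: not even, s = 12-1 = 11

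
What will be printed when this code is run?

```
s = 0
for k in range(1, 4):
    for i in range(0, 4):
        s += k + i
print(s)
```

k=1,i=0: s = 0+1 = 1
k=1,i=1: s = 1+2 = 3
k=1,i=2: s = 3+3 = 6
k=1,i=3: s = 6+4 = 10
k=2,i=0: s = 10+2 = 12
k=2,i=1: s = 12+3 = 15
k=2,i=2: s = 15+4 = 19
k=2,i=3: s = 19+5 = 24
k=3,i=0: s = 24+3 = 27
k=3,i=1: s = 27+4 = 31
k=3,i=2: s = 31+5 = 36
k=3,i=3: s = 36+6 = 42

42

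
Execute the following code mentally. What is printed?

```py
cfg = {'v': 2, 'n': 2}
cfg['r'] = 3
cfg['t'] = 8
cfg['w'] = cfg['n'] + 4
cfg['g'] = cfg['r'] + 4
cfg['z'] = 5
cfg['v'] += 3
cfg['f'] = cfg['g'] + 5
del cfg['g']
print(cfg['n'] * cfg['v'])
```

cfg['r'] = 3 → {'v': 2, 'n': 2, 'r': 3}
cfg['t'] = 8 → {'v': 2, 'n': 2, 'r': 3, 't': 8}
cfg['w'] = cfg['n']+4 = 6 → {'v': 2, 'n': 2, 'r': 3, 't': 8, 'w': 6}
cfg['g'] = cfg['r']+4 = 7 → {'v': 2, 'n': 2, 'r': 3, 't': 8, 'w': 6, 'g': 7}
cfg['z'] = 5 → {'v': 2, 'n': 2, 'r': 3, 't': 8, 'w': 6, 'g': 7, 'z': 5}
cfg['v'] = 2+3 = 5 → {'v': 5, 'n': 2, 'r': 3, 't': 8, 'w': 6, 'g': 7, 'z': 5}
cfg['f'] = cfg['g']+5 = 12 → {'v': 5, 'n': 2, 'r': 3, 't': 8, 'w': 6, 'g': 7, 'z': 5, 'f': 12}
del 'g' → {'v': 5, 'n': 2, 'r': 3, 't': 8, 'w': 6, 'z': 5, 'f': 12}
cfg['n']*cfg['v'] = 2*5 = 10

10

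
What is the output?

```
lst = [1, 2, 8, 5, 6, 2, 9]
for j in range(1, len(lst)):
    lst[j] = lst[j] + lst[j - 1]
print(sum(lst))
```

110

j=1: lst[1] = 2+1 = 3 → [1, 3, 8, 5, 6, 2, 9]
j=2: lst[2] = 8+3 = 11 → [1, 3, 11, 5, 6, 2, 9]
j=3: lst[3] = 5+11 = 16 → [1, 3, 11, 16, 6, 2, 9]
j=4: lst[4] = 6+16 = 22 → [1, 3, 11, 16, 22, 2, 9]
j=5: lst[5] = 2+22 = 24 → [1, 3, 11, 16, 22, 24, 9]
j=6: lst[6] = 9+24 = 33 → [1, 3, 11, 16, 22, 24, 33]
sum = 110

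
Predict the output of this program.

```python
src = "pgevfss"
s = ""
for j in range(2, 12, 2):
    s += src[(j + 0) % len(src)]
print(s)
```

j=2: add src[2]='e' → 'e'
j=4: add src[4]='f' → 'ef'
j=6: add src[6]='s' → 'efs'
j=8: add src[1]='g' → 'efsg'
j=10: add src[3]='v' → 'efsgv'

efsgv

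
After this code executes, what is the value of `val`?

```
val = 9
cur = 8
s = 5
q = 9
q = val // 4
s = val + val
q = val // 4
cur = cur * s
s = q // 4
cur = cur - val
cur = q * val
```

9

q = 9//4 = 2
s = 9+9 = 18
q = 9//4 = 2
cur = 8*18 = 144
s = 2//4 = 0
cur = 144-9 = 135
cur = 2*9 = 18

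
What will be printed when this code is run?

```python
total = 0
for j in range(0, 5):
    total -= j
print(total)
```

j=0: total = 0-0 = 0
j=1: total = 0-1 = -1
j=2: total = (-1)-2 = -3
j=3: total = (-3)-3 = -6
j=4: total = (-6)-4 = -10

-10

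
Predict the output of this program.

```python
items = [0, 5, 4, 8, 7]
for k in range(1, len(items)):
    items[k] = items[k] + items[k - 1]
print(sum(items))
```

k=1: items[1] = 5+0 = 5 → [0, 5, 4, 8, 7]
k=2: items[2] = 4+5 = 9 → [0, 5, 9, 8, 7]
k=3: items[3] = 8+9 = 17 → [0, 5, 9, 17, 7]
k=4: items[4] = 7+17 = 24 → [0, 5, 9, 17, 24]
sum = 55

55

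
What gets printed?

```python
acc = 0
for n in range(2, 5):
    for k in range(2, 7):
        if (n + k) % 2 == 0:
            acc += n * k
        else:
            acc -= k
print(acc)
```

68

n=2,k=2: even sum, acc = 0+4 = 4
n=2,k=3: odd sum, acc = 4-3 = 1
n=2,k=4: even sum, acc = 1+8 = 9
n=2,k=5: odd sum, acc = 9-5 = 4
n=2,k=6: even sum, acc = 4+12 = 16
n=3,k=2: odd sum, acc = 16-2 = 14
n=3,k=3: even sum, acc = 14+9 = 23
n=3,k=4: odd sum, acc = 23-4 = 19
n=3,k=5: even sum, acc = 19+15 = 34
n=3,k=6: odd sum, acc = 34-6 = 28
n=4,k=2: even sum, acc = 28+8 = 36
n=4,k=3: odd sum, acc = 36-3 = 33
n=4,k=4: even sum, acc = 33+16 = 49
n=4,k=5: odd sum, acc = 49-5 = 44
n=4,k=6: even sum, acc = 44+24 = 68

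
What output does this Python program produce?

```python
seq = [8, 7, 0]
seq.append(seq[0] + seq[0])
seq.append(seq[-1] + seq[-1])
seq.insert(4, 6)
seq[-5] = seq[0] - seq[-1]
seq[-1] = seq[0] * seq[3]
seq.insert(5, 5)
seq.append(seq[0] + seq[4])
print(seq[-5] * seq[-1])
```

append seq[0]+seq[0] = 8+8 = 16 → [8, 7, 0, 16]
append seq[-1]+seq[-1] = 16+16 = 32 → [8, 7, 0, 16, 32]
insert 6 at 4 → [8, 7, 0, 16, 6, 32]
seq[-5] = seq[0]-seq[-1] = 8-32 = -24 → [8, -24, 0, 16, 6, 32]
seq[-1] = seq[0]*seq[3] = 8*16 = 128 → [8, -24, 0, 16, 6, 128]
insert 5 at 5 → [8, -24, 0, 16, 6, 5, 128]
append seq[0]+seq[4] = 8+6 = 14 → [8, -24, 0, 16, 6, 5, 128, 14]
seq[-5]*seq[-1] = 16*14 = 224

224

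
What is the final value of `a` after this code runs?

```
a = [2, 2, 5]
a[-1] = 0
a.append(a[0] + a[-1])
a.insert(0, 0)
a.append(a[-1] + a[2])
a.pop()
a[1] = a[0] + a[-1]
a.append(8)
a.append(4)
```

a[-1] = 0 → [2, 2, 0]
append a[0]+a[-1] = 2+0 = 2 → [2, 2, 0, 2]
insert 0 at 0 → [0, 2, 2, 0, 2]
append a[-1]+a[2] = 2+2 = 4 → [0, 2, 2, 0, 2, 4]
pop() removes 4 → [0, 2, 2, 0, 2]
a[1] = a[0]+a[-1] = 0+2 = 2 → [0, 2, 2, 0, 2]
append 8 → [0, 2, 2, 0, 2, 8]
append 4 → [0, 2, 2, 0, 2, 8, 4]

[0, 2, 2, 0, 2, 8, 4]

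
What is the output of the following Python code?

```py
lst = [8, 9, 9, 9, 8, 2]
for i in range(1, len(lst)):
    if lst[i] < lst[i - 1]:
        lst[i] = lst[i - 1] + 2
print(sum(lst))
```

59

i=1: 9>=8, unchanged → [8, 9, 9, 9, 8, 2]
i=2: 9>=9, unchanged → [8, 9, 9, 9, 8, 2]
i=3: 9>=9, unchanged → [8, 9, 9, 9, 8, 2]
i=4: 8<9, lst[4] = 9+2 = 11 → [8, 9, 9, 9, 11, 2]
i=5: 2<11, lst[5] = 11+2 = 13 → [8, 9, 9, 9, 11, 13]
sum = 59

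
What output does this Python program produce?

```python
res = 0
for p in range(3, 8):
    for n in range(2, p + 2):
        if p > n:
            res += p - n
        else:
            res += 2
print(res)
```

55

p=3,n=2: 3>2, res = 0+1 = 1
p=3,n=3: not 3>3, res = 1+2 = 3
p=3,n=4: not 3>4, res = 3+2 = 5
p=4,n=2: 4>2, res = 5+2 = 7
p=4,n=3: 4>3, res = 7+1 = 8
p=4,n=4: not 4>4, res = 8+2 = 10
p=4,n=5: not 4>5, res = 10+2 = 12
p=5,n=2: 5>2, res = 12+3 = 15
p=5,n=3: 5>3, res = 15+2 = 17
p=5,n=4: 5>4, res = 17+1 = 18
p=5,n=5: not 5>5, res = 18+2 = 20
p=5,n=6: not 5>6, res = 20+2 = 22
p=6,n=2: 6>2, res = 22+4 = 26
p=6,n=3: 6>3, res = 26+3 = 29
p=6,n=4: 6>4, res = 29+2 = 31
p=6,n=5: 6>5, res = 31+1 = 32
p=6,n=6: not 6>6, res = 32+2 = 34
p=6,n=7: not 6>7, res = 34+2 = 36
p=7,n=2: 7>2, res = 36+5 = 41
p=7,n=3: 7>3, res = 41+4 = 45
p=7,n=4: 7>4, res = 45+3 = 48
p=7,n=5: 7>5, res = 48+2 = 50
p=7,n=6: 7>6, res = 50+1 = 51
p=7,n=7: not 7>7, res = 51+2 = 53
p=7,n=8: not 7>8, res = 53+2 = 55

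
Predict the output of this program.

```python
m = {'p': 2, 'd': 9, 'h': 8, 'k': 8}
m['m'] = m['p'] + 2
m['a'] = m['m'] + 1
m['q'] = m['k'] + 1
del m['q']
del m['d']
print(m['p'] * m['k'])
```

16

m['m'] = m['p']+2 = 4 → {'p': 2, 'd': 9, 'h': 8, 'k': 8, 'm': 4}
m['a'] = m['m']+1 = 5 → {'p': 2, 'd': 9, 'h': 8, 'k': 8, 'm': 4, 'a': 5}
m['q'] = m['k']+1 = 9 → {'p': 2, 'd': 9, 'h': 8, 'k': 8, 'm': 4, 'a': 5, 'q': 9}
del 'q' → {'p': 2, 'd': 9, 'h': 8, 'k': 8, 'm': 4, 'a': 5}
del 'd' → {'p': 2, 'h': 8, 'k': 8, 'm': 4, 'a': 5}
m['p']*m['k'] = 2*8 = 16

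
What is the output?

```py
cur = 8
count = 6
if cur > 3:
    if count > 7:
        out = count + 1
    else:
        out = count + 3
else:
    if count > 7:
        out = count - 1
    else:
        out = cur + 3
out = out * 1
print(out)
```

9

cur=8, count=6
cur > 3 is True; count > 7 is False
→ out = count + 3 = 9
out = 9*1 = 9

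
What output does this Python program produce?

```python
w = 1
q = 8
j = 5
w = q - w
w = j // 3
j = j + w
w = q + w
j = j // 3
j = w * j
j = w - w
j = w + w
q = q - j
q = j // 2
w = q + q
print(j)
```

18

w = 8-1 = 7
w = 5//3 = 1
j = 5+1 = 6
w = 8+1 = 9
j = 6//3 = 2
j = 9*2 = 18
j = 9-9 = 0
j = 9+9 = 18
q = 8-18 = -10
q = 18//2 = 9
w = 9+9 = 18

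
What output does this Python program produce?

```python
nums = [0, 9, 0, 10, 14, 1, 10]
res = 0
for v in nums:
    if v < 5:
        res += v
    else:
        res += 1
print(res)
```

v=0: <5, res = 0+0 = 0
v=9: not <5, res = 0+1 = 1
v=0: <5, res = 1+0 = 1
v=10: not <5, res = 1+1 = 2
v=14: not <5, res = 2+1 = 3
v=1: <5, res = 3+1 = 4
v=10: not <5, res = 4+1 = 5

5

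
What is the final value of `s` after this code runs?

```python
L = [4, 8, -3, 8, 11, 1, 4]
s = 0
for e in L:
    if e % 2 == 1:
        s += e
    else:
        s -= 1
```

5

e=4: not odd, s = 0-1 = -1
e=8: not odd, s = (-1)-1 = -2
e=-3: odd, s = (-2)+(-3) = -5
e=8: not odd, s = (-5)-1 = -6
e=11: odd, s = (-6)+11 = 5
e=1: odd, s = 5+1 = 6
e=4: not odd, s = 6-1 = 5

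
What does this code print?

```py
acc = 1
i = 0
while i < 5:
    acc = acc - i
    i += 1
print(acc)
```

i=0: acc = 1-0 = 1
i=1: acc = 1-1 = 0
i=2: acc = 0-2 = -2
i=3: acc = (-2)-3 = -5
i=4: acc = (-5)-4 = -9

-9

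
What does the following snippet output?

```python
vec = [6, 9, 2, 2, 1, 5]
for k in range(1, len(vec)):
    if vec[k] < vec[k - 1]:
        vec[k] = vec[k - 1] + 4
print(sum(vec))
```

k=1: 9>=6, unchanged → [6, 9, 2, 2, 1, 5]
k=2: 2<9, vec[2] = 9+4 = 13 → [6, 9, 13, 2, 1, 5]
k=3: 2<13, vec[3] = 13+4 = 17 → [6, 9, 13, 17, 1, 5]
k=4: 1<17, vec[4] = 17+4 = 21 → [6, 9, 13, 17, 21, 5]
k=5: 5<21, vec[5] = 21+4 = 25 → [6, 9, 13, 17, 21, 25]
sum = 91

91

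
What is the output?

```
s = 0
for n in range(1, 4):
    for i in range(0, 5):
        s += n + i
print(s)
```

n=1,i=0: s = 0+1 = 1
n=1,i=1: s = 1+2 = 3
n=1,i=2: s = 3+3 = 6
n=1,i=3: s = 6+4 = 10
n=1,i=4: s = 10+5 = 15
n=2,i=0: s = 15+2 = 17
n=2,i=1: s = 17+3 = 20
n=2,i=2: s = 20+4 = 24
n=2,i=3: s = 24+5 = 29
n=2,i=4: s = 29+6 = 35
n=3,i=0: s = 35+3 = 38
n=3,i=1: s = 38+4 = 42
n=3,i=2: s = 42+5 = 47
n=3,i=3: s = 47+6 = 53
n=3,i=4: s = 53+7 = 60

60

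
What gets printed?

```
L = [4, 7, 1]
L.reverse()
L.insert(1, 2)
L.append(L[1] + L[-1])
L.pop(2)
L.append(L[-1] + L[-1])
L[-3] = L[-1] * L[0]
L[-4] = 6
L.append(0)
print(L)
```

[1, 6, 12, 6, 12, 0]

reverse → [1, 7, 4]
insert 2 at 1 → [1, 2, 7, 4]
append L[1]+L[-1] = 2+4 = 6 → [1, 2, 7, 4, 6]
pop(2) removes 7 → [1, 2, 4, 6]
append L[-1]+L[-1] = 6+6 = 12 → [1, 2, 4, 6, 12]
L[-3] = L[-1]*L[0] = 12*1 = 12 → [1, 2, 12, 6, 12]
L[-4] = 6 → [1, 6, 12, 6, 12]
append 0 → [1, 6, 12, 6, 12, 0]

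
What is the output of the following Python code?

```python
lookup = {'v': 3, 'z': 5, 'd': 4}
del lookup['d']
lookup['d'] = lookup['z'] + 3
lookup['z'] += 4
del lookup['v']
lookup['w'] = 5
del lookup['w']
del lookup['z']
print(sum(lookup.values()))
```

8

del 'd' → {'v': 3, 'z': 5}
lookup['d'] = lookup['z']+3 = 8 → {'v': 3, 'z': 5, 'd': 8}
lookup['z'] = 5+4 = 9 → {'v': 3, 'z': 9, 'd': 8}
del 'v' → {'z': 9, 'd': 8}
lookup['w'] = 5 → {'z': 9, 'd': 8, 'w': 5}
del 'w' → {'z': 9, 'd': 8}
del 'z' → {'d': 8}
sum of values = 8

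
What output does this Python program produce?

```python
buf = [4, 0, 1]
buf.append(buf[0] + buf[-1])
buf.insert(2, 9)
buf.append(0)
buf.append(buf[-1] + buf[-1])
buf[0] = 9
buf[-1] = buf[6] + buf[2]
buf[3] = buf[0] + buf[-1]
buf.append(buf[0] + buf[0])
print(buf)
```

append buf[0]+buf[-1] = 4+1 = 5 → [4, 0, 1, 5]
insert 9 at 2 → [4, 0, 9, 1, 5]
append 0 → [4, 0, 9, 1, 5, 0]
append buf[-1]+buf[-1] = 0+0 = 0 → [4, 0, 9, 1, 5, 0, 0]
buf[0] = 9 → [9, 0, 9, 1, 5, 0, 0]
buf[-1] = buf[6]+buf[2] = 0+9 = 9 → [9, 0, 9, 1, 5, 0, 9]
buf[3] = buf[0]+buf[-1] = 9+9 = 18 → [9, 0, 9, 18, 5, 0, 9]
append buf[0]+buf[0] = 9+9 = 18 → [9, 0, 9, 18, 5, 0, 9, 18]

[9, 0, 9, 18, 5, 0, 9, 18]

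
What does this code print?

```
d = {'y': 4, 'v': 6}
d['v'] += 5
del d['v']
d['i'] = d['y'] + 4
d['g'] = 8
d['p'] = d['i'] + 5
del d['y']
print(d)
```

{'i': 8, 'g': 8, 'p': 13}

d['v'] = 6+5 = 11 → {'y': 4, 'v': 11}
del 'v' → {'y': 4}
d['i'] = d['y']+4 = 8 → {'y': 4, 'i': 8}
d['g'] = 8 → {'y': 4, 'i': 8, 'g': 8}
d['p'] = d['i']+5 = 13 → {'y': 4, 'i': 8, 'g': 8, 'p': 13}
del 'y' → {'i': 8, 'g': 8, 'p': 13}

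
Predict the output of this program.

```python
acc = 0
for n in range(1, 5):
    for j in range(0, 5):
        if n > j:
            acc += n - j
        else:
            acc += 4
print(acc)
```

n=1,j=0: 1>0, acc = 0+1 = 1
n=1,j=1: not 1>1, acc = 1+4 = 5
n=1,j=2: not 1>2, acc = 5+4 = 9
n=1,j=3: not 1>3, acc = 9+4 = 13
n=1,j=4: not 1>4, acc = 13+4 = 17
n=2,j=0: 2>0, acc = 17+2 = 19
n=2,j=1: 2>1, acc = 19+1 = 20
n=2,j=2: not 2>2, acc = 20+4 = 24
n=2,j=3: not 2>3, acc = 24+4 = 28
n=2,j=4: not 2>4, acc = 28+4 = 32
n=3,j=0: 3>0, acc = 32+3 = 35
n=3,j=1: 3>1, acc = 35+2 = 37
n=3,j=2: 3>2, acc = 37+1 = 38
n=3,j=3: not 3>3, acc = 38+4 = 42
n=3,j=4: not 3>4, acc = 42+4 = 46
n=4,j=0: 4>0, acc = 46+4 = 50
n=4,j=1: 4>1, acc = 50+3 = 53
n=4,j=2: 4>2, acc = 53+2 = 55
n=4,j=3: 4>3, acc = 55+1 = 56
n=4,j=4: not 4>4, acc = 56+4 = 60

60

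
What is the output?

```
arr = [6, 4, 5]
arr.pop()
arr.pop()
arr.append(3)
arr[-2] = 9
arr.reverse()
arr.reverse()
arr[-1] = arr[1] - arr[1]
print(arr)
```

pop() removes 5 → [6, 4]
pop() removes 4 → [6]
append 3 → [6, 3]
arr[-2] = 9 → [9, 3]
reverse → [3, 9]
reverse → [9, 3]
arr[-1] = arr[1]-arr[1] = 3-3 = 0 → [9, 0]

[9, 0]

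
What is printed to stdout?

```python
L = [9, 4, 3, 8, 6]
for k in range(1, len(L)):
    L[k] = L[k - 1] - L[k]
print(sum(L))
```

k=1: L[1] = 9-4 = 5 → [9, 5, 3, 8, 6]
k=2: L[2] = 5-3 = 2 → [9, 5, 2, 8, 6]
k=3: L[3] = 2-8 = -6 → [9, 5, 2, -6, 6]
k=4: L[4] = (-6)-6 = -12 → [9, 5, 2, -6, -12]
sum = -2

-2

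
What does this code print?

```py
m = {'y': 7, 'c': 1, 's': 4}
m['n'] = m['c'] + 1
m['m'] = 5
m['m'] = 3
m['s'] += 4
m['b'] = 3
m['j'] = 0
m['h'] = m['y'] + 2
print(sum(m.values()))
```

33

m['n'] = m['c']+1 = 2 → {'y': 7, 'c': 1, 's': 4, 'n': 2}
m['m'] = 5 → {'y': 7, 'c': 1, 's': 4, 'n': 2, 'm': 5}
m['m'] = 3 → {'y': 7, 'c': 1, 's': 4, 'n': 2, 'm': 3}
m['s'] = 4+4 = 8 → {'y': 7, 'c': 1, 's': 8, 'n': 2, 'm': 3}
m['b'] = 3 → {'y': 7, 'c': 1, 's': 8, 'n': 2, 'm': 3, 'b': 3}
m['j'] = 0 → {'y': 7, 'c': 1, 's': 8, 'n': 2, 'm': 3, 'b': 3, 'j': 0}
m['h'] = m['y']+2 = 9 → {'y': 7, 'c': 1, 's': 8, 'n': 2, 'm': 3, 'b': 3, 'j': 0, 'h': 9}
sum of values = 33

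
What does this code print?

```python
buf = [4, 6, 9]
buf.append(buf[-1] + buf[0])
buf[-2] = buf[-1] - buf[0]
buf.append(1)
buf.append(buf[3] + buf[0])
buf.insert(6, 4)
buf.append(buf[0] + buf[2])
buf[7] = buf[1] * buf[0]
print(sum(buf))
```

78

append buf[-1]+buf[0] = 9+4 = 13 → [4, 6, 9, 13]
buf[-2] = buf[-1]-buf[0] = 13-4 = 9 → [4, 6, 9, 13]
append 1 → [4, 6, 9, 13, 1]
append buf[3]+buf[0] = 13+4 = 17 → [4, 6, 9, 13, 1, 17]
insert 4 at 6 → [4, 6, 9, 13, 1, 17, 4]
append buf[0]+buf[2] = 4+9 = 13 → [4, 6, 9, 13, 1, 17, 4, 13]
buf[7] = buf[1]*buf[0] = 6*4 = 24 → [4, 6, 9, 13, 1, 17, 4, 24]
sum = 78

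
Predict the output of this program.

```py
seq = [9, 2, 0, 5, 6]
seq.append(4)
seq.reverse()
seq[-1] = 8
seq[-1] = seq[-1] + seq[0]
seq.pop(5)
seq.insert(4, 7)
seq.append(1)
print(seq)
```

append 4 → [9, 2, 0, 5, 6, 4]
reverse → [4, 6, 5, 0, 2, 9]
seq[-1] = 8 → [4, 6, 5, 0, 2, 8]
seq[-1] = seq[-1]+seq[0] = 8+4 = 12 → [4, 6, 5, 0, 2, 12]
pop(5) removes 12 → [4, 6, 5, 0, 2]
insert 7 at 4 → [4, 6, 5, 0, 7, 2]
append 1 → [4, 6, 5, 0, 7, 2, 1]

[4, 6, 5, 0, 7, 2, 1]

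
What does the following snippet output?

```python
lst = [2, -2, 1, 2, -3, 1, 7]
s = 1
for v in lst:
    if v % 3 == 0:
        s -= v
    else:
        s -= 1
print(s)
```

v=2: not %3==0, s = 1-1 = 0
v=-2: not %3==0, s = 0-1 = -1
v=1: not %3==0, s = (-1)-1 = -2
v=2: not %3==0, s = (-2)-1 = -3
v=-3: %3==0, s = (-3)-(-3) = 0
v=1: not %3==0, s = 0-1 = -1
v=7: not %3==0, s = (-1)-1 = -2

-2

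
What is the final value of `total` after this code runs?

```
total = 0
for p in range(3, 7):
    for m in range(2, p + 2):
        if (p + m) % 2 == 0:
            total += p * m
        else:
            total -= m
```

104

p=3,m=2: odd sum, total = 0-2 = -2
p=3,m=3: even sum, total = (-2)+9 = 7
p=3,m=4: odd sum, total = 7-4 = 3
p=4,m=2: even sum, total = 3+8 = 11
p=4,m=3: odd sum, total = 11-3 = 8
p=4,m=4: even sum, total = 8+16 = 24
p=4,m=5: odd sum, total = 24-5 = 19
p=5,m=2: odd sum, total = 19-2 = 17
p=5,m=3: even sum, total = 17+15 = 32
p=5,m=4: odd sum, total = 32-4 = 28
p=5,m=5: even sum, total = 28+25 = 53
p=5,m=6: odd sum, total = 53-6 = 47
p=6,m=2: even sum, total = 47+12 = 59
p=6,m=3: odd sum, total = 59-3 = 56
p=6,m=4: even sum, total = 56+24 = 80
p=6,m=5: odd sum, total = 80-5 = 75
p=6,m=6: even sum, total = 75+36 = 111
p=6,m=7: odd sum, total = 111-7 = 104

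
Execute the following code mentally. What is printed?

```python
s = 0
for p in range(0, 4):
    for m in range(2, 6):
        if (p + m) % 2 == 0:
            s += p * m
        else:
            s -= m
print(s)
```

16

p=0,m=2: even sum, s = 0+0 = 0
p=0,m=3: odd sum, s = 0-3 = -3
p=0,m=4: even sum, s = (-3)+0 = -3
p=0,m=5: odd sum, s = (-3)-5 = -8
p=1,m=2: odd sum, s = (-8)-2 = -10
p=1,m=3: even sum, s = (-10)+3 = -7
p=1,m=4: odd sum, s = (-7)-4 = -11
p=1,m=5: even sum, s = (-11)+5 = -6
p=2,m=2: even sum, s = (-6)+4 = -2
p=2,m=3: odd sum, s = (-2)-3 = -5
p=2,m=4: even sum, s = (-5)+8 = 3
p=2,m=5: odd sum, s = 3-5 = -2
p=3,m=2: odd sum, s = (-2)-2 = -4
p=3,m=3: even sum, s = (-4)+9 = 5
p=3,m=4: odd sum, s = 5-4 = 1
p=3,m=5: even sum, s = 1+15 = 16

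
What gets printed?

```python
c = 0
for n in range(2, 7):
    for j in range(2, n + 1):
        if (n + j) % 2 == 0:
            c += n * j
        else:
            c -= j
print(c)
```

130

n=2,j=2: even sum, c = 0+4 = 4
n=3,j=2: odd sum, c = 4-2 = 2
n=3,j=3: even sum, c = 2+9 = 11
n=4,j=2: even sum, c = 11+8 = 19
n=4,j=3: odd sum, c = 19-3 = 16
n=4,j=4: even sum, c = 16+16 = 32
n=5,j=2: odd sum, c = 32-2 = 30
n=5,j=3: even sum, c = 30+15 = 45
n=5,j=4: odd sum, c = 45-4 = 41
n=5,j=5: even sum, c = 41+25 = 66
n=6,j=2: even sum, c = 66+12 = 78
n=6,j=3: odd sum, c = 78-3 = 75
n=6,j=4: even sum, c = 75+24 = 99
n=6,j=5: odd sum, c = 99-5 = 94
n=6,j=6: even sum, c = 94+36 = 130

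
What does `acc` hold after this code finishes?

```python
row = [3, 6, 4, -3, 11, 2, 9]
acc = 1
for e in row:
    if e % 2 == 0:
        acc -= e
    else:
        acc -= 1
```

e=3: not even, acc = 1-1 = 0
e=6: even, acc = 0-6 = -6
e=4: even, acc = (-6)-4 = -10
e=-3: not even, acc = (-10)-1 = -11
e=11: not even, acc = (-11)-1 = -12
e=2: even, acc = (-12)-2 = -14
e=9: not even, acc = (-14)-1 = -15

-15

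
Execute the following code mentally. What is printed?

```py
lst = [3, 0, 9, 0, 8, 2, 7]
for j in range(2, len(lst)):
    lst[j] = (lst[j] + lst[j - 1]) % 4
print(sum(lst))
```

11

j=2: lst[2] = (9+0)%4 = 1 → [3, 0, 1, 0, 8, 2, 7]
j=3: lst[3] = (0+1)%4 = 1 → [3, 0, 1, 1, 8, 2, 7]
j=4: lst[4] = (8+1)%4 = 1 → [3, 0, 1, 1, 1, 2, 7]
j=5: lst[5] = (2+1)%4 = 3 → [3, 0, 1, 1, 1, 3, 7]
j=6: lst[6] = (7+3)%4 = 2 → [3, 0, 1, 1, 1, 3, 2]
sum = 11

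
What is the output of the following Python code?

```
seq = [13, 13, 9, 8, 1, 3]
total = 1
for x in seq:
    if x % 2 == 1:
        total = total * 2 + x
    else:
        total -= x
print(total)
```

x=13: odd, total = 1*2+13 = 15
x=13: odd, total = 15*2+13 = 43
x=9: odd, total = 43*2+9 = 95
x=8: not odd, total = 95-8 = 87
x=1: odd, total = 87*2+1 = 175
x=3: odd, total = 175*2+3 = 353

353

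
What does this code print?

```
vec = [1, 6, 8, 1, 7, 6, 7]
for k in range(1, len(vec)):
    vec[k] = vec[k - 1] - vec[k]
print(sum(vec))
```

-113

k=1: vec[1] = 1-6 = -5 → [1, -5, 8, 1, 7, 6, 7]
k=2: vec[2] = (-5)-8 = -13 → [1, -5, -13, 1, 7, 6, 7]
k=3: vec[3] = (-13)-1 = -14 → [1, -5, -13, -14, 7, 6, 7]
k=4: vec[4] = (-14)-7 = -21 → [1, -5, -13, -14, -21, 6, 7]
k=5: vec[5] = (-21)-6 = -27 → [1, -5, -13, -14, -21, -27, 7]
k=6: vec[6] = (-27)-7 = -34 → [1, -5, -13, -14, -21, -27, -34]
sum = -113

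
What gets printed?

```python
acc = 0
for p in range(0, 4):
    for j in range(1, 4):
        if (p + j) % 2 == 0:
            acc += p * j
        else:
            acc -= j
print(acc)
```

p=0,j=1: odd sum, acc = 0-1 = -1
p=0,j=2: even sum, acc = (-1)+0 = -1
p=0,j=3: odd sum, acc = (-1)-3 = -4
p=1,j=1: even sum, acc = (-4)+1 = -3
p=1,j=2: odd sum, acc = (-3)-2 = -5
p=1,j=3: even sum, acc = (-5)+3 = -2
p=2,j=1: odd sum, acc = (-2)-1 = -3
p=2,j=2: even sum, acc = (-3)+4 = 1
p=2,j=3: odd sum, acc = 1-3 = -2
p=3,j=1: even sum, acc = (-2)+3 = 1
p=3,j=2: odd sum, acc = 1-2 = -1
p=3,j=3: even sum, acc = (-1)+9 = 8

8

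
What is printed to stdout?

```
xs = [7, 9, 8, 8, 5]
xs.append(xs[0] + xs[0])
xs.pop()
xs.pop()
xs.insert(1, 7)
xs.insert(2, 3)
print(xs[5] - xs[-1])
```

append xs[0]+xs[0] = 7+7 = 14 → [7, 9, 8, 8, 5, 14]
pop() removes 14 → [7, 9, 8, 8, 5]
pop() removes 5 → [7, 9, 8, 8]
insert 7 at 1 → [7, 7, 9, 8, 8]
insert 3 at 2 → [7, 7, 3, 9, 8, 8]
xs[5]-xs[-1] = 8-8 = 0

0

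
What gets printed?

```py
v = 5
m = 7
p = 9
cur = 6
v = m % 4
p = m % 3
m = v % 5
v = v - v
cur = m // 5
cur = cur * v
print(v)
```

v = 7%4 = 3
p = 7%3 = 1
m = 3%5 = 3
v = 3-3 = 0
cur = 3//5 = 0
cur = 0*0 = 0

0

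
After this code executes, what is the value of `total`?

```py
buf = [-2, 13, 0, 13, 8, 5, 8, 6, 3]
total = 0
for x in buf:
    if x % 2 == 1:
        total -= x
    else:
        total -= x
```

-54

x=-2: not odd, total = 0-(-2) = 2
x=13: odd, total = 2-13 = -11
x=0: not odd, total = (-11)-0 = -11
x=13: odd, total = (-11)-13 = -24
x=8: not odd, total = (-24)-8 = -32
x=5: odd, total = (-32)-5 = -37
x=8: not odd, total = (-37)-8 = -45
x=6: not odd, total = (-45)-6 = -51
x=3: odd, total = (-51)-3 = -54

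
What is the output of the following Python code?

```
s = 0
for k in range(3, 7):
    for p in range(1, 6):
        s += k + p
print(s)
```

k=3,p=1: s = 0+4 = 4
k=3,p=2: s = 4+5 = 9
k=3,p=3: s = 9+6 = 15
k=3,p=4: s = 15+7 = 22
k=3,p=5: s = 22+8 = 30
k=4,p=1: s = 30+5 = 35
k=4,p=2: s = 35+6 = 41
k=4,p=3: s = 41+7 = 48
k=4,p=4: s = 48+8 = 56
k=4,p=5: s = 56+9 = 65
k=5,p=1: s = 65+6 = 71
k=5,p=2: s = 71+7 = 78
k=5,p=3: s = 78+8 = 86
k=5,p=4: s = 86+9 = 95
k=5,p=5: s = 95+10 = 105
k=6,p=1: s = 105+7 = 112
k=6,p=2: s = 112+8 = 120
k=6,p=3: s = 120+9 = 129
k=6,p=4: s = 129+10 = 139
k=6,p=5: s = 139+11 = 150

150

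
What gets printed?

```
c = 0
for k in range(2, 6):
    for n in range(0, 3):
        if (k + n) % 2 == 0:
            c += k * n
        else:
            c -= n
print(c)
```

k=2,n=0: even sum, c = 0+0 = 0
k=2,n=1: odd sum, c = 0-1 = -1
k=2,n=2: even sum, c = (-1)+4 = 3
k=3,n=0: odd sum, c = 3-0 = 3
k=3,n=1: even sum, c = 3+3 = 6
k=3,n=2: odd sum, c = 6-2 = 4
k=4,n=0: even sum, c = 4+0 = 4
k=4,n=1: odd sum, c = 4-1 = 3
k=4,n=2: even sum, c = 3+8 = 11
k=5,n=0: odd sum, c = 11-0 = 11
k=5,n=1: even sum, c = 11+5 = 16
k=5,n=2: odd sum, c = 16-2 = 14

14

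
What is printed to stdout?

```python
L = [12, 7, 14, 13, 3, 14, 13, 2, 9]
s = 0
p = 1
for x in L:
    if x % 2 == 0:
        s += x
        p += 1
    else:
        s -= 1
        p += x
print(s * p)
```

1850

x=12: even, s = 0+12 = 12; p=2
x=7: not even, s = 12-1 = 11; p=9
x=14: even, s = 11+14 = 25; p=10
x=13: not even, s = 25-1 = 24; p=23
x=3: not even, s = 24-1 = 23; p=26
x=14: even, s = 23+14 = 37; p=27
x=13: not even, s = 37-1 = 36; p=40
x=2: even, s = 36+2 = 38; p=41
x=9: not even, s = 38-1 = 37; p=50
s*p = 37*50 = 1850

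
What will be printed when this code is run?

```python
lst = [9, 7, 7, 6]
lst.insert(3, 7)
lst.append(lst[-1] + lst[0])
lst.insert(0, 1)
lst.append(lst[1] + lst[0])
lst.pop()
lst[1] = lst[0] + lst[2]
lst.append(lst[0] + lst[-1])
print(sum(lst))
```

insert 7 at 3 → [9, 7, 7, 7, 6]
append lst[-1]+lst[0] = 6+9 = 15 → [9, 7, 7, 7, 6, 15]
insert 1 at 0 → [1, 9, 7, 7, 7, 6, 15]
append lst[1]+lst[0] = 9+1 = 10 → [1, 9, 7, 7, 7, 6, 15, 10]
pop() removes 10 → [1, 9, 7, 7, 7, 6, 15]
lst[1] = lst[0]+lst[2] = 1+7 = 8 → [1, 8, 7, 7, 7, 6, 15]
append lst[0]+lst[-1] = 1+15 = 16 → [1, 8, 7, 7, 7, 6, 15, 16]
sum = 67

67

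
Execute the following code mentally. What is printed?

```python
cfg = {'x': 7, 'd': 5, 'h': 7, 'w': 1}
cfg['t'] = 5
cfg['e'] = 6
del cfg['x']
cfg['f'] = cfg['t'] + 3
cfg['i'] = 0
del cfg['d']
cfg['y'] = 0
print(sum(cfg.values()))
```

27

cfg['t'] = 5 → {'x': 7, 'd': 5, 'h': 7, 'w': 1, 't': 5}
cfg['e'] = 6 → {'x': 7, 'd': 5, 'h': 7, 'w': 1, 't': 5, 'e': 6}
del 'x' → {'d': 5, 'h': 7, 'w': 1, 't': 5, 'e': 6}
cfg['f'] = cfg['t']+3 = 8 → {'d': 5, 'h': 7, 'w': 1, 't': 5, 'e': 6, 'f': 8}
cfg['i'] = 0 → {'d': 5, 'h': 7, 'w': 1, 't': 5, 'e': 6, 'f': 8, 'i': 0}
del 'd' → {'h': 7, 'w': 1, 't': 5, 'e': 6, 'f': 8, 'i': 0}
cfg['y'] = 0 → {'h': 7, 'w': 1, 't': 5, 'e': 6, 'f': 8, 'i': 0, 'y': 0}
sum of values = 27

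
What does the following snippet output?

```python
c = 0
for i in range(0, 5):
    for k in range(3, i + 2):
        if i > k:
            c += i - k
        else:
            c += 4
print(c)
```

21

i=2,k=3: not 2>3, c = 0+4 = 4
i=3,k=3: not 3>3, c = 4+4 = 8
i=3,k=4: not 3>4, c = 8+4 = 12
i=4,k=3: 4>3, c = 12+1 = 13
i=4,k=4: not 4>4, c = 13+4 = 17
i=4,k=5: not 4>5, c = 17+4 = 21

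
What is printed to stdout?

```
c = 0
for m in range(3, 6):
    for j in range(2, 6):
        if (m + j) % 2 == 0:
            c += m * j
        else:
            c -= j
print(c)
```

68

m=3,j=2: odd sum, c = 0-2 = -2
m=3,j=3: even sum, c = (-2)+9 = 7
m=3,j=4: odd sum, c = 7-4 = 3
m=3,j=5: even sum, c = 3+15 = 18
m=4,j=2: even sum, c = 18+8 = 26
m=4,j=3: odd sum, c = 26-3 = 23
m=4,j=4: even sum, c = 23+16 = 39
m=4,j=5: odd sum, c = 39-5 = 34
m=5,j=2: odd sum, c = 34-2 = 32
m=5,j=3: even sum, c = 32+15 = 47
m=5,j=4: odd sum, c = 47-4 = 43
m=5,j=5: even sum, c = 43+25 = 68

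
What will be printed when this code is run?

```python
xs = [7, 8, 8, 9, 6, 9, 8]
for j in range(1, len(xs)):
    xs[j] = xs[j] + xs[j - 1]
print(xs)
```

j=1: xs[1] = 8+7 = 15 → [7, 15, 8, 9, 6, 9, 8]
j=2: xs[2] = 8+15 = 23 → [7, 15, 23, 9, 6, 9, 8]
j=3: xs[3] = 9+23 = 32 → [7, 15, 23, 32, 6, 9, 8]
j=4: xs[4] = 6+32 = 38 → [7, 15, 23, 32, 38, 9, 8]
j=5: xs[5] = 9+38 = 47 → [7, 15, 23, 32, 38, 47, 8]
j=6: xs[6] = 8+47 = 55 → [7, 15, 23, 32, 38, 47, 55]

[7, 15, 23, 32, 38, 47, 55]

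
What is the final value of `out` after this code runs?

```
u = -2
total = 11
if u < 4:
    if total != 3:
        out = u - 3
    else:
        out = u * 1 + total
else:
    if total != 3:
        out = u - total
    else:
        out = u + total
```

-5

u=-2, total=11
u < 4 is True; total != 3 is True
→ out = u - 3 = -5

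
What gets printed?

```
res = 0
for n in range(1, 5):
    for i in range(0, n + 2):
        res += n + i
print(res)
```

n=1,i=0: res = 0+1 = 1
n=1,i=1: res = 1+2 = 3
n=1,i=2: res = 3+3 = 6
n=2,i=0: res = 6+2 = 8
n=2,i=1: res = 8+3 = 11
n=2,i=2: res = 11+4 = 15
n=2,i=3: res = 15+5 = 20
n=3,i=0: res = 20+3 = 23
n=3,i=1: res = 23+4 = 27
n=3,i=2: res = 27+5 = 32
n=3,i=3: res = 32+6 = 38
n=3,i=4: res = 38+7 = 45
n=4,i=0: res = 45+4 = 49
n=4,i=1: res = 49+5 = 54
n=4,i=2: res = 54+6 = 60
n=4,i=3: res = 60+7 = 67
n=4,i=4: res = 67+8 = 75
n=4,i=5: res = 75+9 = 84

84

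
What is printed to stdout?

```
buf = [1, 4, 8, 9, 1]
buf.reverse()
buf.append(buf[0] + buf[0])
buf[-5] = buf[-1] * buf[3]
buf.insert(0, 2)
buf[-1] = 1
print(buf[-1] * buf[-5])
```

reverse → [1, 9, 8, 4, 1]
append buf[0]+buf[0] = 1+1 = 2 → [1, 9, 8, 4, 1, 2]
buf[-5] = buf[-1]*buf[3] = 2*4 = 8 → [1, 8, 8, 4, 1, 2]
insert 2 at 0 → [2, 1, 8, 8, 4, 1, 2]
buf[-1] = 1 → [2, 1, 8, 8, 4, 1, 1]
buf[-1]*buf[-5] = 1*8 = 8

8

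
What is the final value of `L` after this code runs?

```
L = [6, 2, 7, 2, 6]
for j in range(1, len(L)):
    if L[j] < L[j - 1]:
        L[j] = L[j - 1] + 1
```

[6, 7, 7, 8, 9]

j=1: 2<6, L[1] = 6+1 = 7 → [6, 7, 7, 2, 6]
j=2: 7>=7, unchanged → [6, 7, 7, 2, 6]
j=3: 2<7, L[3] = 7+1 = 8 → [6, 7, 7, 8, 6]
j=4: 6<8, L[4] = 8+1 = 9 → [6, 7, 7, 8, 9]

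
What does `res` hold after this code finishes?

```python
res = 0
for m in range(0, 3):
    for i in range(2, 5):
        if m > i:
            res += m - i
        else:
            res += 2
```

18

m=0,i=2: not 0>2, res = 0+2 = 2
m=0,i=3: not 0>3, res = 2+2 = 4
m=0,i=4: not 0>4, res = 4+2 = 6
m=1,i=2: not 1>2, res = 6+2 = 8
m=1,i=3: not 1>3, res = 8+2 = 10
m=1,i=4: not 1>4, res = 10+2 = 12
m=2,i=2: not 2>2, res = 12+2 = 14
m=2,i=3: not 2>3, res = 14+2 = 16
m=2,i=4: not 2>4, res = 16+2 = 18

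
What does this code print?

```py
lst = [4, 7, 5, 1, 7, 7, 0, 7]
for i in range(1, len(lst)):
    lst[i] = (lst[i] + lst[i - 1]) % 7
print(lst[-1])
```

3

i=1: lst[1] = (7+4)%7 = 4 → [4, 4, 5, 1, 7, 7, 0, 7]
i=2: lst[2] = (5+4)%7 = 2 → [4, 4, 2, 1, 7, 7, 0, 7]
i=3: lst[3] = (1+2)%7 = 3 → [4, 4, 2, 3, 7, 7, 0, 7]
i=4: lst[4] = (7+3)%7 = 3 → [4, 4, 2, 3, 3, 7, 0, 7]
i=5: lst[5] = (7+3)%7 = 3 → [4, 4, 2, 3, 3, 3, 0, 7]
i=6: lst[6] = (0+3)%7 = 3 → [4, 4, 2, 3, 3, 3, 3, 7]
i=7: lst[7] = (7+3)%7 = 3 → [4, 4, 2, 3, 3, 3, 3, 3]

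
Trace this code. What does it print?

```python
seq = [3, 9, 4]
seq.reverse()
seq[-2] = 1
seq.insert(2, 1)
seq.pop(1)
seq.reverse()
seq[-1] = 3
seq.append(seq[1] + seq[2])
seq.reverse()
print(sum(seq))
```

reverse → [4, 9, 3]
seq[-2] = 1 → [4, 1, 3]
insert 1 at 2 → [4, 1, 1, 3]
pop(1) removes 1 → [4, 1, 3]
reverse → [3, 1, 4]
seq[-1] = 3 → [3, 1, 3]
append seq[1]+seq[2] = 1+3 = 4 → [3, 1, 3, 4]
reverse → [4, 3, 1, 3]
sum = 11

11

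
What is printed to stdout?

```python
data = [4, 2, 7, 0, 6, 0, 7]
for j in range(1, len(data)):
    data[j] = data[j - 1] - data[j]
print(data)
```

[4, 2, -5, -5, -11, -11, -18]

j=1: data[1] = 4-2 = 2 → [4, 2, 7, 0, 6, 0, 7]
j=2: data[2] = 2-7 = -5 → [4, 2, -5, 0, 6, 0, 7]
j=3: data[3] = (-5)-0 = -5 → [4, 2, -5, -5, 6, 0, 7]
j=4: data[4] = (-5)-6 = -11 → [4, 2, -5, -5, -11, 0, 7]
j=5: data[5] = (-11)-0 = -11 → [4, 2, -5, -5, -11, -11, 7]
j=6: data[6] = (-11)-7 = -18 → [4, 2, -5, -5, -11, -11, -18]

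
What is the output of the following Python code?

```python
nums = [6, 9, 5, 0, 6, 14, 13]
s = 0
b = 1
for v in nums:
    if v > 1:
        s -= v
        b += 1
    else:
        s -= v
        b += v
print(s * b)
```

v=6: >1, s = 0-6 = -6; b=2
v=9: >1, s = (-6)-9 = -15; b=3
v=5: >1, s = (-15)-5 = -20; b=4
v=0: not >1, s = (-20)-0 = -20; b=4
v=6: >1, s = (-20)-6 = -26; b=5
v=14: >1, s = (-26)-14 = -40; b=6
v=13: >1, s = (-40)-13 = -53; b=7
s*b = (-53)*7 = -371

-371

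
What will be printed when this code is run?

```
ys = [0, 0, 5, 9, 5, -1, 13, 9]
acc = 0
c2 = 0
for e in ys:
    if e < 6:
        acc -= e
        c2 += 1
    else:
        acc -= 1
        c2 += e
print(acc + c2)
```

e=0: <6, acc = 0-0 = 0; c2=1
e=0: <6, acc = 0-0 = 0; c2=2
e=5: <6, acc = 0-5 = -5; c2=3
e=9: not <6, acc = (-5)-1 = -6; c2=12
e=5: <6, acc = (-6)-5 = -11; c2=13
e=-1: <6, acc = (-11)-(-1) = -10; c2=14
e=13: not <6, acc = (-10)-1 = -11; c2=27
e=9: not <6, acc = (-11)-1 = -12; c2=36
acc+c2 = (-12)+36 = 24

24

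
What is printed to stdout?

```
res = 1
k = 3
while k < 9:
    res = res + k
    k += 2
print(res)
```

16

k=3: res = 1+3 = 4
k=5: res = 4+5 = 9
k=7: res = 9+7 = 16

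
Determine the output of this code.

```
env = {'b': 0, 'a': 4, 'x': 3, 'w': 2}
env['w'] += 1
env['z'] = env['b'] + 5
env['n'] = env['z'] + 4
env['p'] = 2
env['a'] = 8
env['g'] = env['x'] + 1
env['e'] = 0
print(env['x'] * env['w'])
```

env['w'] = 2+1 = 3 → {'b': 0, 'a': 4, 'x': 3, 'w': 3}
env['z'] = env['b']+5 = 5 → {'b': 0, 'a': 4, 'x': 3, 'w': 3, 'z': 5}
env['n'] = env['z']+4 = 9 → {'b': 0, 'a': 4, 'x': 3, 'w': 3, 'z': 5, 'n': 9}
env['p'] = 2 → {'b': 0, 'a': 4, 'x': 3, 'w': 3, 'z': 5, 'n': 9, 'p': 2}
env['a'] = 8 → {'b': 0, 'a': 8, 'x': 3, 'w': 3, 'z': 5, 'n': 9, 'p': 2}
env['g'] = env['x']+1 = 4 → {'b': 0, 'a': 8, 'x': 3, 'w': 3, 'z': 5, 'n': 9, 'p': 2, 'g': 4}
env['e'] = 0 → {'b': 0, 'a': 8, 'x': 3, 'w': 3, 'z': 5, 'n': 9, 'p': 2, 'g': 4, 'e': 0}
env['x']*env['w'] = 3*3 = 9

9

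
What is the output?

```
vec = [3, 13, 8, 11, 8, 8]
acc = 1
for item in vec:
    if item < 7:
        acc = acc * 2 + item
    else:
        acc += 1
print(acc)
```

item=3: <7, acc = 1*2+3 = 5
item=13: not <7, acc = 5+1 = 6
item=8: not <7, acc = 6+1 = 7
item=11: not <7, acc = 7+1 = 8
item=8: not <7, acc = 8+1 = 9
item=8: not <7, acc = 9+1 = 10

10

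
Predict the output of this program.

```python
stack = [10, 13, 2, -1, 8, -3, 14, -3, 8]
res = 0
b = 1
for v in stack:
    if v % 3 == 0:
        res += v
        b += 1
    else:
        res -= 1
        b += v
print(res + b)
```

44

v=10: not %3==0, res = 0-1 = -1; b=11
v=13: not %3==0, res = (-1)-1 = -2; b=24
v=2: not %3==0, res = (-2)-1 = -3; b=26
v=-1: not %3==0, res = (-3)-1 = -4; b=25
v=8: not %3==0, res = (-4)-1 = -5; b=33
v=-3: %3==0, res = (-5)+(-3) = -8; b=34
v=14: not %3==0, res = (-8)-1 = -9; b=48
v=-3: %3==0, res = (-9)+(-3) = -12; b=49
v=8: not %3==0, res = (-12)-1 = -13; b=57
res+b = (-13)+57 = 44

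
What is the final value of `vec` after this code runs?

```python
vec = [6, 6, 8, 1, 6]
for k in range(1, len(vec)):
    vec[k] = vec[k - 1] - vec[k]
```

k=1: vec[1] = 6-6 = 0 → [6, 0, 8, 1, 6]
k=2: vec[2] = 0-8 = -8 → [6, 0, -8, 1, 6]
k=3: vec[3] = (-8)-1 = -9 → [6, 0, -8, -9, 6]
k=4: vec[4] = (-9)-6 = -15 → [6, 0, -8, -9, -15]

[6, 0, -8, -9, -15]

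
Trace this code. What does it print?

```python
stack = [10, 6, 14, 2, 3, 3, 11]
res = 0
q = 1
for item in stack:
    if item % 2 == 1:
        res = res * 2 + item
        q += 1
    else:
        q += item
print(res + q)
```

65

item=10: not odd; q=11
item=6: not odd; q=17
item=14: not odd; q=31
item=2: not odd; q=33
item=3: odd, res = 0*2+3 = 3; q=34
item=3: odd, res = 3*2+3 = 9; q=35
item=11: odd, res = 9*2+11 = 29; q=36
res+q = 29+36 = 65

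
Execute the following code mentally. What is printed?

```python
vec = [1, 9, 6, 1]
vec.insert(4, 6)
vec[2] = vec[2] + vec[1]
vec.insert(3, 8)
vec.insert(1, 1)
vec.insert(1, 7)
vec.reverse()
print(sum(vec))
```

48

insert 6 at 4 → [1, 9, 6, 1, 6]
vec[2] = vec[2]+vec[1] = 6+9 = 15 → [1, 9, 15, 1, 6]
insert 8 at 3 → [1, 9, 15, 8, 1, 6]
insert 1 at 1 → [1, 1, 9, 15, 8, 1, 6]
insert 7 at 1 → [1, 7, 1, 9, 15, 8, 1, 6]
reverse → [6, 1, 8, 15, 9, 1, 7, 1]
sum = 48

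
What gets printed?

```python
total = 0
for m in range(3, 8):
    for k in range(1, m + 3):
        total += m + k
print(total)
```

330

m=3,k=1: total = 0+4 = 4
m=3,k=2: total = 4+5 = 9
m=3,k=3: total = 9+6 = 15
m=3,k=4: total = 15+7 = 22
m=3,k=5: total = 22+8 = 30
m=4,k=1: total = 30+5 = 35
m=4,k=2: total = 35+6 = 41
m=4,k=3: total = 41+7 = 48
m=4,k=4: total = 48+8 = 56
m=4,k=5: total = 56+9 = 65
m=4,k=6: total = 65+10 = 75
m=5,k=1: total = 75+6 = 81
m=5,k=2: total = 81+7 = 88
m=5,k=3: total = 88+8 = 96
m=5,k=4: total = 96+9 = 105
m=5,k=5: total = 105+10 = 115
m=5,k=6: total = 115+11 = 126
m=5,k=7: total = 126+12 = 138
m=6,k=1: total = 138+7 = 145
m=6,k=2: total = 145+8 = 153
m=6,k=3: total = 153+9 = 162
m=6,k=4: total = 162+10 = 172
m=6,k=5: total = 172+11 = 183
m=6,k=6: total = 183+12 = 195
m=6,k=7: total = 195+13 = 208
m=6,k=8: total = 208+14 = 222
m=7,k=1: total = 222+8 = 230
m=7,k=2: total = 230+9 = 239
m=7,k=3: total = 239+10 = 249
m=7,k=4: total = 249+11 = 260
m=7,k=5: total = 260+12 = 272
m=7,k=6: total = 272+13 = 285
m=7,k=7: total = 285+14 = 299
m=7,k=8: total = 299+15 = 314
m=7,k=9: total = 314+16 = 330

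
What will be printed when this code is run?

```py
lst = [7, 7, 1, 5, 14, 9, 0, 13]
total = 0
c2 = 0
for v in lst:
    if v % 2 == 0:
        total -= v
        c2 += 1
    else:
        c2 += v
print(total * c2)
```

v=7: not even; c2=7
v=7: not even; c2=14
v=1: not even; c2=15
v=5: not even; c2=20
v=14: even, total = 0-14 = -14; c2=21
v=9: not even; c2=30
v=0: even, total = (-14)-0 = -14; c2=31
v=13: not even; c2=44
total*c2 = (-14)*44 = -616

-616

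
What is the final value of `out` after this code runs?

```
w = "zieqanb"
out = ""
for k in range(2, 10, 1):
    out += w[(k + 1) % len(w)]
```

k=2: add w[3]='q' → 'q'
k=3: add w[4]='a' → 'qa'
k=4: add w[5]='n' → 'qan'
k=5: add w[6]='b' → 'qanb'
k=6: add w[0]='z' → 'qanbz'
k=7: add w[1]='i' → 'qanbzi'
k=8: add w[2]='e' → 'qanbzie'
k=9: add w[3]='q' → 'qanbzieq'

'qanbzieq'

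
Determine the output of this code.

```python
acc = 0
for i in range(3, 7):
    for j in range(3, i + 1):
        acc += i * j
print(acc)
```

205

i=3,j=3: acc = 0+9 = 9
i=4,j=3: acc = 9+12 = 21
i=4,j=4: acc = 21+16 = 37
i=5,j=3: acc = 37+15 = 52
i=5,j=4: acc = 52+20 = 72
i=5,j=5: acc = 72+25 = 97
i=6,j=3: acc = 97+18 = 115
i=6,j=4: acc = 115+24 = 139
i=6,j=5: acc = 139+30 = 169
i=6,j=6: acc = 169+36 = 205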